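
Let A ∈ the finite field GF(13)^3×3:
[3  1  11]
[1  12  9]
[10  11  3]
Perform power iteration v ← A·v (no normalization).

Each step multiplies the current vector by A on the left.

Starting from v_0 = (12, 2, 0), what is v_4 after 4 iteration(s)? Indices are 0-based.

v_4 = (6, 9, 7)

v_0 = (12, 2, 0).
v_1 = A·v_0 = (12, 10, 12).
v_2 = A·v_1 = (9, 6, 6).
v_3 = A·v_2 = (8, 5, 5).
v_4 = A·v_3 = (6, 9, 7).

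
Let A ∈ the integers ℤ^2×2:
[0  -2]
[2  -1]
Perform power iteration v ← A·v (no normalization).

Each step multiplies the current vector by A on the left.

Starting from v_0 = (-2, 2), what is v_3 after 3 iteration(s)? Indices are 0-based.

v_0 = (-2, 2).
v_1 = A·v_0 = (-4, -6).
v_2 = A·v_1 = (12, -2).
v_3 = A·v_2 = (4, 26).

v_3 = (4, 26)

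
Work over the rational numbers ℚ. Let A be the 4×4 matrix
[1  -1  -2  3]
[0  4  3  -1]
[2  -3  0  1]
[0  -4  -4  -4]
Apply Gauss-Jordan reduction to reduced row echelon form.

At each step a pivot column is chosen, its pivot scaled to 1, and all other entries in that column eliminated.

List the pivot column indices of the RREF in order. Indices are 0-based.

pivot columns: 0, 1, 2, 3

[1] R0 /= 1  ⇒  (1, -1, -2, 3)
     R2 -= 2·R0  ⇒  (0, -1, 4, -5)
[2] R1 /= 4  ⇒  (0, 1, 3/4, -1/4)
     R0 -= -1·R1  ⇒  (1, 0, -5/4, 11/4)
     R2 -= -1·R1  ⇒  (0, 0, 19/4, -21/4)
     R3 -= -4·R1  ⇒  (0, 0, -1, -5)
[3] R2 /= 19/4  ⇒  (0, 0, 1, -21/19)
     R0 -= -5/4·R2  ⇒  (1, 0, 0, 26/19)
     R1 -= 3/4·R2  ⇒  (0, 1, 0, 11/19)
     R3 -= -1·R2  ⇒  (0, 0, 0, -116/19)
[4] R3 /= -116/19  ⇒  (0, 0, 0, 1)
     R0 -= 26/19·R3  ⇒  (1, 0, 0, 0)
     R1 -= 11/19·R3  ⇒  (0, 1, 0, 0)
     R2 -= -21/19·R3  ⇒  (0, 0, 1, 0)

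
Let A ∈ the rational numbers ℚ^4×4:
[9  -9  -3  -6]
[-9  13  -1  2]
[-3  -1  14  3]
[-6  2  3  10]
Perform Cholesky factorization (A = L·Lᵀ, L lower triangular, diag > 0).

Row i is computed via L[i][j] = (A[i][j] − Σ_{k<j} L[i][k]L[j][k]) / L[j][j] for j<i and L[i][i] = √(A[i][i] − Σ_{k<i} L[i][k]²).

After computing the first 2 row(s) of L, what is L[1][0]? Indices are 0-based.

Step 1: L[0][0] = √(9) = 3.
  L[1][0] = (-9) / L[0][0] = -3.
Step 2: L[1][1] = √(4) = 2.

L[1][0] = -3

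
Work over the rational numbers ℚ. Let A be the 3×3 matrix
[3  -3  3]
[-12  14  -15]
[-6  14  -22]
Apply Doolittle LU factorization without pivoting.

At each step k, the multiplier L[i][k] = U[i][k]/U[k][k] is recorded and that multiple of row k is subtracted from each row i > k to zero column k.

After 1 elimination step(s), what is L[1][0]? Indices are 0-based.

Step 1: pivot at (0,0) is 3.
  row1 ← row1 − (-4)·row0  ⇒  L[1][0]=-4, U row1=(0, 2, -3)
  row2 ← row2 − (-2)·row0  ⇒  L[2][0]=-2, U row2=(0, 8, -16)

L[1][0] = -4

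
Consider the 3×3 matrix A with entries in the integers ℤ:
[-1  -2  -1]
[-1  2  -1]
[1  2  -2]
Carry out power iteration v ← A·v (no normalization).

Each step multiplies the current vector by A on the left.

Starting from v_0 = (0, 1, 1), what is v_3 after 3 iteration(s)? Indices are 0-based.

v_3 = (-10, 10, 13)

v_0 = (0, 1, 1).
v_1 = A·v_0 = (-3, 1, 0).
v_2 = A·v_1 = (1, 5, -1).
v_3 = A·v_2 = (-10, 10, 13).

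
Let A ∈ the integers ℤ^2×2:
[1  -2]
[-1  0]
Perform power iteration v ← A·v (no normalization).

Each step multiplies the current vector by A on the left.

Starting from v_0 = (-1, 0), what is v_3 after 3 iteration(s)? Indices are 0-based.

v_0 = (-1, 0).
v_1 = A·v_0 = (-1, 1).
v_2 = A·v_1 = (-3, 1).
v_3 = A·v_2 = (-5, 3).

v_3 = (-5, 3)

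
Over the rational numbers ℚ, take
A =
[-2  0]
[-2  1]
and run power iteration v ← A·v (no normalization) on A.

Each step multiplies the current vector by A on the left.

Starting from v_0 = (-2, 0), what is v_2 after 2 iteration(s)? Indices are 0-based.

v_0 = (-2, 0).
v_1 = A·v_0 = (4, 4).
v_2 = A·v_1 = (-8, -4).

v_2 = (-8, -4)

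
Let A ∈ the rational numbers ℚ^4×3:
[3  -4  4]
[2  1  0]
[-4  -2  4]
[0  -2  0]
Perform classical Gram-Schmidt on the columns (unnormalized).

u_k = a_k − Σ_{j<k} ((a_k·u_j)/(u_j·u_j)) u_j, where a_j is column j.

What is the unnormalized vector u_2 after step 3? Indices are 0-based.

Step 1: u_0 = a_0 = (3, 2, -4, 0).
Step 2: u_1 = a_1 − (-2/29)·u_0 = (-110/29, 33/29, -66/29, -2).
Step 3: u_2 = a_2 − (-4/29)·u_0 − (-704/721)·u_1 = (512/721, 1000/721, 884/721, -1408/721).

u_2 = (512/721, 1000/721, 884/721, -1408/721)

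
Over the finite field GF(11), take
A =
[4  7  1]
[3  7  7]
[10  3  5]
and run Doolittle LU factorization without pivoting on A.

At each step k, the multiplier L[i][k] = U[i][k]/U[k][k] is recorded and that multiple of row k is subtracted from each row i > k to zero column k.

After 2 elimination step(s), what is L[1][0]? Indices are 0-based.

L[1][0] = 9

Step 1: pivot at (0,0) is 4.
  row1 ← row1 − (9)·row0  ⇒  L[1][0]=9, U row1=(0, 10, 9)
  row2 ← row2 − (8)·row0  ⇒  L[2][0]=8, U row2=(0, 2, 8)
Step 2: pivot at (1,1) is 10.
  row2 ← row2 − (9)·row1  ⇒  L[2][1]=9, U row2=(0, 0, 4)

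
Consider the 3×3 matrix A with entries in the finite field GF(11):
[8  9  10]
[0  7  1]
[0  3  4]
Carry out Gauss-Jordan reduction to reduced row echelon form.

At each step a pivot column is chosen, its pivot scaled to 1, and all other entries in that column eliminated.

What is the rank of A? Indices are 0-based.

rank = 3

pivot(0,0)=8: scale R0 → (1, 8, 4)
pivot(1,1)=7: scale R1 → (0, 1, 8)
  clear (0,1): R0 −= (8)R1 → (1, 0, 6)
  clear (2,1): R2 −= (3)R1 → (0, 0, 2)
pivot(2,2)=2: scale R2 → (0, 0, 1)
  clear (0,2): R0 −= (6)R2 → (1, 0, 0)
  clear (1,2): R1 −= (8)R2 → (0, 1, 0)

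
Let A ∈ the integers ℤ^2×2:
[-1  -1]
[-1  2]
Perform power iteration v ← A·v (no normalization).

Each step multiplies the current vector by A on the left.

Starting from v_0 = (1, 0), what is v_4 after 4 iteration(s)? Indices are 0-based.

v_0 = (1, 0).
v_1 = A·v_0 = (-1, -1).
v_2 = A·v_1 = (2, -1).
v_3 = A·v_2 = (-1, -4).
v_4 = A·v_3 = (5, -7).

v_4 = (5, -7)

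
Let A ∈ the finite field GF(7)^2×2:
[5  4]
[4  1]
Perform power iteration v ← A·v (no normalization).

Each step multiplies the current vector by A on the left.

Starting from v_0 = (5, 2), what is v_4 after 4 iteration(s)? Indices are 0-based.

v_0 = (5, 2).
v_1 = A·v_0 = (5, 1).
v_2 = A·v_1 = (1, 0).
v_3 = A·v_2 = (5, 4).
v_4 = A·v_3 = (6, 3).

v_4 = (6, 3)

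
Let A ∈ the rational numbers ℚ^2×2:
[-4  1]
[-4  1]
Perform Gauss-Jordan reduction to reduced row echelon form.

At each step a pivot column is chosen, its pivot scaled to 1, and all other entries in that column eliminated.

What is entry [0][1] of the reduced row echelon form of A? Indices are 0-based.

M[0][1] = -1/4

pivot(0,0)=-4: scale R0 → (1, -1/4)
  clear (1,0): R1 −= (-4)R0 → (0, 0)
col 1: no nonzero at/below row 1; advance.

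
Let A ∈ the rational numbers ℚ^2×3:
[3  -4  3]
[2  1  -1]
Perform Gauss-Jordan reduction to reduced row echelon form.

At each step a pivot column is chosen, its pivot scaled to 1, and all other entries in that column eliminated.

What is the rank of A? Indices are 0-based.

[1] R0 /= 3  ⇒  (1, -4/3, 1)
     R1 -= 2·R0  ⇒  (0, 11/3, -3)
[2] R1 /= 11/3  ⇒  (0, 1, -9/11)
     R0 -= -4/3·R1  ⇒  (1, 0, -1/11)

rank = 2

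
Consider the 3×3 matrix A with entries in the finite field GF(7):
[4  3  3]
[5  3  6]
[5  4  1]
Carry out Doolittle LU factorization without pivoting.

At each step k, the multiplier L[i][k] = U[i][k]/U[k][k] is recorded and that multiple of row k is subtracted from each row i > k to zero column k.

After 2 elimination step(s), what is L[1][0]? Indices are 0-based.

L[1][0] = 3

[col 0] pivot 4
  R1 -= 3*R0 → (0, 1, 4)  (L[1][0] := 3)
  R2 -= 3*R0 → (0, 2, 6)  (L[2][0] := 3)
[col 1] pivot 1
  R2 -= 2*R1 → (0, 0, 5)  (L[2][1] := 2)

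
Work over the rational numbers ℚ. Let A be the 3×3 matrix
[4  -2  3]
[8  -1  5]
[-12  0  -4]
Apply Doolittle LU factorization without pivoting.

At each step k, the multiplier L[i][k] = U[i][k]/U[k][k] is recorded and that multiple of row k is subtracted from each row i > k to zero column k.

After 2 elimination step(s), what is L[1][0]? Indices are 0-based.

L[1][0] = 2

k=0: U[0][0]=4
  eliminate (1,0): mult=2, new row 1: (0, 3, -1); set L[1][0]=2
  eliminate (2,0): mult=-3, new row 2: (0, -6, 5); set L[2][0]=-3
k=1: U[1][1]=3
  eliminate (2,1): mult=-2, new row 2: (0, 0, 3); set L[2][1]=-2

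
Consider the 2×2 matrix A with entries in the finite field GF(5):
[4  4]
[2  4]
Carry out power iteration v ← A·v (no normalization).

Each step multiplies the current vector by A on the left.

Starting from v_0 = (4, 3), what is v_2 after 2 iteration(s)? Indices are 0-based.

v_2 = (2, 1)

v_0 = (4, 3).
v_1 = A·v_0 = (3, 0).
v_2 = A·v_1 = (2, 1).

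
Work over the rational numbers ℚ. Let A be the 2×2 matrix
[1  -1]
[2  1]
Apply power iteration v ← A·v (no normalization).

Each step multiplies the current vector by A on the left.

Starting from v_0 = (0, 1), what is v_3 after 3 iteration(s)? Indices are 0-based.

v_3 = (-1, -5)

v_0 = (0, 1).
v_1 = A·v_0 = (-1, 1).
v_2 = A·v_1 = (-2, -1).
v_3 = A·v_2 = (-1, -5).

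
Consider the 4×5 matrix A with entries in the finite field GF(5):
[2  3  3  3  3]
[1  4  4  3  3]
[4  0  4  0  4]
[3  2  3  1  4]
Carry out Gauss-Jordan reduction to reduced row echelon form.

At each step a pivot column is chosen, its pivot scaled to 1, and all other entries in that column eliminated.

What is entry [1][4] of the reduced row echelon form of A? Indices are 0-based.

step 1: normalize row 0 (÷2) = (1, 4, 4, 4, 4)
  row 1: subtract 1×row0 = (0, 0, 0, 4, 4)
  row 2: subtract 4×row0 = (0, 4, 3, 4, 3)
  row 3: subtract 3×row0 = (0, 0, 1, 4, 2)
step 2: exchange rows 1,2
step 2: normalize row 1 (÷4) = (0, 1, 2, 1, 2)
  row 0: subtract 4×row1 = (1, 0, 1, 0, 1)
step 3: exchange rows 2,3
step 3: normalize row 2 (÷1) = (0, 0, 1, 4, 2)
  row 0: subtract 1×row2 = (1, 0, 0, 1, 4)
  row 1: subtract 2×row2 = (0, 1, 0, 3, 3)
step 4: normalize row 3 (÷4) = (0, 0, 0, 1, 1)
  row 0: subtract 1×row3 = (1, 0, 0, 0, 3)
  row 1: subtract 3×row3 = (0, 1, 0, 0, 0)
  row 2: subtract 4×row3 = (0, 0, 1, 0, 3)

M[1][4] = 0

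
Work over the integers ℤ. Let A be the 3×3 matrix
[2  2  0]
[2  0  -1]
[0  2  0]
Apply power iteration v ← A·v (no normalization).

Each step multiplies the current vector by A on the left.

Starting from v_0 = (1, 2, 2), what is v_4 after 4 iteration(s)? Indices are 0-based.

v_0 = (1, 2, 2).
v_1 = A·v_0 = (6, 0, 4).
v_2 = A·v_1 = (12, 8, 0).
v_3 = A·v_2 = (40, 24, 16).
v_4 = A·v_3 = (128, 64, 48).

v_4 = (128, 64, 48)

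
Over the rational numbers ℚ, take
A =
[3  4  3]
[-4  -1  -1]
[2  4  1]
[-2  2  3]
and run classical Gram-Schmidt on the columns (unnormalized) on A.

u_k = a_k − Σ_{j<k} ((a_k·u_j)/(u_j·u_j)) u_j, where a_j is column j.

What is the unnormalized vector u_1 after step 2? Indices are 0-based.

u_1 = (24/11, 47/33, 92/33, 106/33)

Step 1: u_0 = a_0 = (3, -4, 2, -2).
Step 2: u_1 = a_1 − (20/33)·u_0 = (24/11, 47/33, 92/33, 106/33).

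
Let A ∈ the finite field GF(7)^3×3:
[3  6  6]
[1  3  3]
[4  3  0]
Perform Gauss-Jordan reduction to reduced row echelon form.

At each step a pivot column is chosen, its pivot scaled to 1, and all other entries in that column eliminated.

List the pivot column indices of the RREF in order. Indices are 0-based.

pivot columns: 0, 1, 2

[1] R0 /= 3  ⇒  (1, 2, 2)
     R1 -= 1·R0  ⇒  (0, 1, 1)
     R2 -= 4·R0  ⇒  (0, 2, 6)
[2] R1 /= 1  ⇒  (0, 1, 1)
     R0 -= 2·R1  ⇒  (1, 0, 0)
     R2 -= 2·R1  ⇒  (0, 0, 4)
[3] R2 /= 4  ⇒  (0, 0, 1)
     R1 -= 1·R2  ⇒  (0, 1, 0)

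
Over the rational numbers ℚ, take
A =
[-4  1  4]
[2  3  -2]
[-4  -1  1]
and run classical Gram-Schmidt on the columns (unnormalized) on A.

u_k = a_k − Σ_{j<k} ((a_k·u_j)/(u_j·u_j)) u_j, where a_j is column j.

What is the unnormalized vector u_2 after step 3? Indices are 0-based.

Step 1: u_0 = a_0 = (-4, 2, -4).
Step 2: u_1 = a_1 − (1/6)·u_0 = (5/3, 8/3, -1/3).
Step 3: u_2 = a_2 − (-2/3)·u_0 − (1/10)·u_1 = (7/6, -14/15, -49/30).

u_2 = (7/6, -14/15, -49/30)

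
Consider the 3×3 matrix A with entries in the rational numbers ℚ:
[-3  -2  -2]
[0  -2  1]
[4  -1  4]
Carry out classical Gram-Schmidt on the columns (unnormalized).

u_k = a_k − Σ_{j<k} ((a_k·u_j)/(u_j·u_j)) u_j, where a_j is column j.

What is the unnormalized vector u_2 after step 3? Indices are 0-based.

Step 1: u_0 = a_0 = (-3, 0, 4).
Step 2: u_1 = a_1 − (2/25)·u_0 = (-44/25, -2, -33/25).
Step 3: u_2 = a_2 − (22/25)·u_0 − (-94/221)·u_1 = (-24/221, 33/221, -18/221).

u_2 = (-24/221, 33/221, -18/221)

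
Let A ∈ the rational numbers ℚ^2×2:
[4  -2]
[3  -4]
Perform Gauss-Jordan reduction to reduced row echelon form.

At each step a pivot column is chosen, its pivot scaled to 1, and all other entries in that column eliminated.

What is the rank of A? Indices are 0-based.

rank = 2

step 1: normalize row 0 (÷4) = (1, -1/2)
  row 1: subtract 3×row0 = (0, -5/2)
step 2: normalize row 1 (÷-5/2) = (0, 1)
  row 0: subtract -1/2×row1 = (1, 0)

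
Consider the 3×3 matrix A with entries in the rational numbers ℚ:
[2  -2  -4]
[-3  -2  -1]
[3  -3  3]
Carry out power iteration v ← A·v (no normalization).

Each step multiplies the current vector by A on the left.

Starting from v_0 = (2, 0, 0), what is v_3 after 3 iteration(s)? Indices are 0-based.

v_3 = (-188, -24, 150)

v_0 = (2, 0, 0).
v_1 = A·v_0 = (4, -6, 6).
v_2 = A·v_1 = (-4, -6, 48).
v_3 = A·v_2 = (-188, -24, 150).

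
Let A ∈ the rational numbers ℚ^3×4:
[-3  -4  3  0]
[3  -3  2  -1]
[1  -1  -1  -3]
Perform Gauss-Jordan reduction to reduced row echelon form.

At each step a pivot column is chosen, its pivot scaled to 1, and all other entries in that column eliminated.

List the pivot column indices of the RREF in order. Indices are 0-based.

pivot columns: 0, 1, 2

step 1: normalize row 0 (÷-3) = (1, 4/3, -1, 0)
  row 1: subtract 3×row0 = (0, -7, 5, -1)
  row 2: subtract 1×row0 = (0, -7/3, 0, -3)
step 2: normalize row 1 (÷-7) = (0, 1, -5/7, 1/7)
  row 0: subtract 4/3×row1 = (1, 0, -1/21, -4/21)
  row 2: subtract -7/3×row1 = (0, 0, -5/3, -8/3)
step 3: normalize row 2 (÷-5/3) = (0, 0, 1, 8/5)
  row 0: subtract -1/21×row2 = (1, 0, 0, -4/35)
  row 1: subtract -5/7×row2 = (0, 1, 0, 9/7)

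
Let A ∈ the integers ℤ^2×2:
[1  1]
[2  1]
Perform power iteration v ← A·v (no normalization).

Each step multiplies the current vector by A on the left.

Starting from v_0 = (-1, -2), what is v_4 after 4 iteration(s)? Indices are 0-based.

v_4 = (-41, -58)

v_0 = (-1, -2).
v_1 = A·v_0 = (-3, -4).
v_2 = A·v_1 = (-7, -10).
v_3 = A·v_2 = (-17, -24).
v_4 = A·v_3 = (-41, -58).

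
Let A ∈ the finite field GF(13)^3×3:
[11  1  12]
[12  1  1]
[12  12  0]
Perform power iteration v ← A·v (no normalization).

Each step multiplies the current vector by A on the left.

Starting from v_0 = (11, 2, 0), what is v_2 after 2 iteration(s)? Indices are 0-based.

v_0 = (11, 2, 0).
v_1 = A·v_0 = (6, 4, 0).
v_2 = A·v_1 = (5, 11, 3).

v_2 = (5, 11, 3)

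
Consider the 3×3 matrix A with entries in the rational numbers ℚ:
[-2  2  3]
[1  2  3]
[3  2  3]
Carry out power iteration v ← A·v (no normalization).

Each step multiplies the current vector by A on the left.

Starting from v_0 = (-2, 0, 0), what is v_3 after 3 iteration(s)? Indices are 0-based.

v_3 = (-6, -96, -156)

v_0 = (-2, 0, 0).
v_1 = A·v_0 = (4, -2, -6).
v_2 = A·v_1 = (-30, -18, -10).
v_3 = A·v_2 = (-6, -96, -156).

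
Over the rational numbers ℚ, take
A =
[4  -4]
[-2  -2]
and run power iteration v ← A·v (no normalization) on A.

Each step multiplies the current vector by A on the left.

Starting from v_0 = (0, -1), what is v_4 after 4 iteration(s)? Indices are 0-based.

v_4 = (288, -176)

v_0 = (0, -1).
v_1 = A·v_0 = (4, 2).
v_2 = A·v_1 = (8, -12).
v_3 = A·v_2 = (80, 8).
v_4 = A·v_3 = (288, -176).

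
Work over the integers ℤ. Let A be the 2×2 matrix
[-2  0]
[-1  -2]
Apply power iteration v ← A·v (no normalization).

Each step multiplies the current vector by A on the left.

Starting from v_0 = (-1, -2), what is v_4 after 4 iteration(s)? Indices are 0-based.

v_4 = (-16, -64)

v_0 = (-1, -2).
v_1 = A·v_0 = (2, 5).
v_2 = A·v_1 = (-4, -12).
v_3 = A·v_2 = (8, 28).
v_4 = A·v_3 = (-16, -64).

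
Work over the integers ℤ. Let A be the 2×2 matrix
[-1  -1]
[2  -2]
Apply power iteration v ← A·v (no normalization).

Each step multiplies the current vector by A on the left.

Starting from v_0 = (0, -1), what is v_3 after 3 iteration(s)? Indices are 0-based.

v_3 = (5, -2)

v_0 = (0, -1).
v_1 = A·v_0 = (1, 2).
v_2 = A·v_1 = (-3, -2).
v_3 = A·v_2 = (5, -2).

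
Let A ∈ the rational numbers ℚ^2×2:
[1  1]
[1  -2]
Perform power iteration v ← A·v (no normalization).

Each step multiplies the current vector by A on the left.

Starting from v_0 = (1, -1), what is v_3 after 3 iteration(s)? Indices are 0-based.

v_0 = (1, -1).
v_1 = A·v_0 = (0, 3).
v_2 = A·v_1 = (3, -6).
v_3 = A·v_2 = (-3, 15).

v_3 = (-3, 15)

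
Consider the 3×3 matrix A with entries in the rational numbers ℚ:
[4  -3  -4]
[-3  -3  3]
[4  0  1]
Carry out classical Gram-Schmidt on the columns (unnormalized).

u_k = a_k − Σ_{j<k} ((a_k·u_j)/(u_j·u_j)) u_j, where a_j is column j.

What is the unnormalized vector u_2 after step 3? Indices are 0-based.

u_2 = (-140/81, 140/81, 245/81)

Step 1: u_0 = a_0 = (4, -3, 4).
Step 2: u_1 = a_1 − (-3/41)·u_0 = (-111/41, -132/41, 12/41).
Step 3: u_2 = a_2 − (-21/41)·u_0 − (20/243)·u_1 = (-140/81, 140/81, 245/81).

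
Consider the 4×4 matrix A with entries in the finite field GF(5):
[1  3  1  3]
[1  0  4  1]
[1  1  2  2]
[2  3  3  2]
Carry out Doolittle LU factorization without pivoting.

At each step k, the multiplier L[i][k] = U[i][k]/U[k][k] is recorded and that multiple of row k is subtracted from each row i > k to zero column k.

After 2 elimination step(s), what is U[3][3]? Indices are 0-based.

U[3][3] = 3

k=0: U[0][0]=1
  eliminate (1,0): mult=1, new row 1: (0, 2, 3, 3); set L[1][0]=1
  eliminate (2,0): mult=1, new row 2: (0, 3, 1, 4); set L[2][0]=1
  eliminate (3,0): mult=2, new row 3: (0, 2, 1, 1); set L[3][0]=2
k=1: U[1][1]=2
  eliminate (2,1): mult=4, new row 2: (0, 0, 4, 2); set L[2][1]=4
  eliminate (3,1): mult=1, new row 3: (0, 0, 3, 3); set L[3][1]=1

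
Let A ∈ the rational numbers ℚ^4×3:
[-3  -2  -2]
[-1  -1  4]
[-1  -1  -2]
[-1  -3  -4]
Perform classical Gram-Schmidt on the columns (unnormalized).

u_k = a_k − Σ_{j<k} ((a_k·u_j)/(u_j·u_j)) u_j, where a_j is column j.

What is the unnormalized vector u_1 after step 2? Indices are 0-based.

Step 1: u_0 = a_0 = (-3, -1, -1, -1).
Step 2: u_1 = a_1 − (11/12)·u_0 = (3/4, -1/12, -1/12, -25/12).

u_1 = (3/4, -1/12, -1/12, -25/12)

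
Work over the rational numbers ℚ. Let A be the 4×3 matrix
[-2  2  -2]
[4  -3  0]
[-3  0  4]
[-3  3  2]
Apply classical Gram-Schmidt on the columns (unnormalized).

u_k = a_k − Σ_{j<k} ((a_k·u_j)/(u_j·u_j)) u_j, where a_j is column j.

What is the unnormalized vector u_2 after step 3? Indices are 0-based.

u_2 = (-390/211, 210/211, 70/211, 470/211)

Step 1: u_0 = a_0 = (-2, 4, -3, -3).
Step 2: u_1 = a_1 − (-25/38)·u_0 = (13/19, -7/19, -75/38, 39/38).
Step 3: u_2 = a_2 − (-7/19)·u_0 − (-274/211)·u_1 = (-390/211, 210/211, 70/211, 470/211).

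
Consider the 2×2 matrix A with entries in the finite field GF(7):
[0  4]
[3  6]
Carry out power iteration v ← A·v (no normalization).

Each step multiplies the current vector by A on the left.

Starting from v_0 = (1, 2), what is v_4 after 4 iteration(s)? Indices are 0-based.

v_0 = (1, 2).
v_1 = A·v_0 = (1, 1).
v_2 = A·v_1 = (4, 2).
v_3 = A·v_2 = (1, 3).
v_4 = A·v_3 = (5, 0).

v_4 = (5, 0)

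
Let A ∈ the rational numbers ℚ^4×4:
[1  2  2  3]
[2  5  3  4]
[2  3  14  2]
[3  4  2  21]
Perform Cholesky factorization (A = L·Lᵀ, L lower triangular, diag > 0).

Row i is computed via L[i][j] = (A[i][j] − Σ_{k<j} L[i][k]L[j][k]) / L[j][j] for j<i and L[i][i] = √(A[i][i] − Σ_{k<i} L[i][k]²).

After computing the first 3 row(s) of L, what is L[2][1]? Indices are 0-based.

L[2][1] = -1

Step 1: L[0][0] = √(1) = 1.
  L[1][0] = (2) / L[0][0] = 2.
Step 2: L[1][1] = √(1) = 1.
  L[2][0] = (2) / L[0][0] = 2.
  L[2][1] = (-1) / L[1][1] = -1.
Step 3: L[2][2] = √(9) = 3.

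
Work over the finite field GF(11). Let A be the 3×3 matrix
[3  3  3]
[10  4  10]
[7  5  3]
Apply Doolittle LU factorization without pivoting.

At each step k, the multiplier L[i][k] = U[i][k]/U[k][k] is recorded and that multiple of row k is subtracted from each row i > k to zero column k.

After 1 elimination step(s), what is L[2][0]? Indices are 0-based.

Step 1: pivot at (0,0) is 3.
  row1 ← row1 − (7)·row0  ⇒  L[1][0]=7, U row1=(0, 5, 0)
  row2 ← row2 − (6)·row0  ⇒  L[2][0]=6, U row2=(0, 9, 7)

L[2][0] = 6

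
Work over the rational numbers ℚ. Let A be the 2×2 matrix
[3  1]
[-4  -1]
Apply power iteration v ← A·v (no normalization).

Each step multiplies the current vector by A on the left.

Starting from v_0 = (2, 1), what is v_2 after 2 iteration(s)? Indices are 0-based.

v_2 = (12, -19)

v_0 = (2, 1).
v_1 = A·v_0 = (7, -9).
v_2 = A·v_1 = (12, -19).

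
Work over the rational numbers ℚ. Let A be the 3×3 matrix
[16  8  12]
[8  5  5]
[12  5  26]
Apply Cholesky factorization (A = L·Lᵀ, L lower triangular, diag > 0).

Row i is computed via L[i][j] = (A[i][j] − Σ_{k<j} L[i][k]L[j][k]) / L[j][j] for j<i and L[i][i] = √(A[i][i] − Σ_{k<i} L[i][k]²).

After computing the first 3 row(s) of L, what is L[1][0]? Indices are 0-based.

Step 1: L[0][0] = √(16) = 4.
  L[1][0] = (8) / L[0][0] = 2.
Step 2: L[1][1] = √(1) = 1.
  L[2][0] = (12) / L[0][0] = 3.
  L[2][1] = (-1) / L[1][1] = -1.
Step 3: L[2][2] = √(16) = 4.

L[1][0] = 2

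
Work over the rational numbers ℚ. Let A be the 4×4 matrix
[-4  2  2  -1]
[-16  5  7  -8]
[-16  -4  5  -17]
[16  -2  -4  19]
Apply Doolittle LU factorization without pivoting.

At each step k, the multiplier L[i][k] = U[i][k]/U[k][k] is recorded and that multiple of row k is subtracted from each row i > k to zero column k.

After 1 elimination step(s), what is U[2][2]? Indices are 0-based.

k=0: U[0][0]=-4
  eliminate (1,0): mult=4, new row 1: (0, -3, -1, -4); set L[1][0]=4
  eliminate (2,0): mult=4, new row 2: (0, -12, -3, -13); set L[2][0]=4
  eliminate (3,0): mult=-4, new row 3: (0, 6, 4, 15); set L[3][0]=-4

U[2][2] = -3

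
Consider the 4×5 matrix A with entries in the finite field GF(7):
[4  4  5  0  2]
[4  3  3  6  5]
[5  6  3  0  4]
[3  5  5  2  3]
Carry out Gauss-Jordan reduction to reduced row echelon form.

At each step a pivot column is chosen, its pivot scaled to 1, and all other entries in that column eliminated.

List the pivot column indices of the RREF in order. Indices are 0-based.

pivot columns: 0, 1, 2, 3

pivot(0,0)=4: scale R0 → (1, 1, 3, 0, 4)
  clear (1,0): R1 −= (4)R0 → (0, 6, 5, 6, 3)
  clear (2,0): R2 −= (5)R0 → (0, 1, 2, 0, 5)
  clear (3,0): R3 −= (3)R0 → (0, 2, 3, 2, 5)
pivot(1,1)=6: scale R1 → (0, 1, 2, 1, 4)
  clear (0,1): R0 −= (1)R1 → (1, 0, 1, 6, 0)
  clear (2,1): R2 −= (1)R1 → (0, 0, 0, 6, 1)
  clear (3,1): R3 −= (2)R1 → (0, 0, 6, 0, 4)
pivot(2,2): swap R2↔R3
pivot(2,2)=6: scale R2 → (0, 0, 1, 0, 3)
  clear (0,2): R0 −= (1)R2 → (1, 0, 0, 6, 4)
  clear (1,2): R1 −= (2)R2 → (0, 1, 0, 1, 5)
pivot(3,3)=6: scale R3 → (0, 0, 0, 1, 6)
  clear (0,3): R0 −= (6)R3 → (1, 0, 0, 0, 3)
  clear (1,3): R1 −= (1)R3 → (0, 1, 0, 0, 6)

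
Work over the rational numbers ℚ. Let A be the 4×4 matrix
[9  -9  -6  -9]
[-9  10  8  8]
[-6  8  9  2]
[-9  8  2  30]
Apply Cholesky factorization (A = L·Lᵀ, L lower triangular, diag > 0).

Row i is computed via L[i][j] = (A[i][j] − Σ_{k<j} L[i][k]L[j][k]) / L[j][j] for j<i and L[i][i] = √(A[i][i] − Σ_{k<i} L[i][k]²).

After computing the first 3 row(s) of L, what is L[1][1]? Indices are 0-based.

Step 1: L[0][0] = √(9) = 3.
  L[1][0] = (-9) / L[0][0] = -3.
Step 2: L[1][1] = √(1) = 1.
  L[2][0] = (-6) / L[0][0] = -2.
  L[2][1] = (2) / L[1][1] = 2.
Step 3: L[2][2] = √(1) = 1.

L[1][1] = 1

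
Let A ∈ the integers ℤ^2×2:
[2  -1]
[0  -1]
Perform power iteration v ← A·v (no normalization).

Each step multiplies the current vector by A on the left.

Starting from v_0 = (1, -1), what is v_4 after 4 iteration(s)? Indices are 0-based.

v_4 = (21, -1)

v_0 = (1, -1).
v_1 = A·v_0 = (3, 1).
v_2 = A·v_1 = (5, -1).
v_3 = A·v_2 = (11, 1).
v_4 = A·v_3 = (21, -1).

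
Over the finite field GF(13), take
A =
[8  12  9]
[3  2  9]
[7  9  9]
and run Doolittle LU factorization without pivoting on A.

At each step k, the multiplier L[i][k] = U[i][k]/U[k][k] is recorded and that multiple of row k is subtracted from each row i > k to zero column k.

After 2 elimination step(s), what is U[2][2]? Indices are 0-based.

U[2][2] = 1

Step 1: pivot at (0,0) is 8.
  row1 ← row1 − (2)·row0  ⇒  L[1][0]=2, U row1=(0, 4, 4)
  row2 ← row2 − (9)·row0  ⇒  L[2][0]=9, U row2=(0, 5, 6)
Step 2: pivot at (1,1) is 4.
  row2 ← row2 − (11)·row1  ⇒  L[2][1]=11, U row2=(0, 0, 1)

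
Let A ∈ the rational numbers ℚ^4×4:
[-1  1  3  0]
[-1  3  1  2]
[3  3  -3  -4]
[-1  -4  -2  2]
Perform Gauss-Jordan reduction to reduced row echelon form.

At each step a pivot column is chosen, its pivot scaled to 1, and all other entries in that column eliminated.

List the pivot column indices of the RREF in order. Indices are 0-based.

step 1: normalize row 0 (÷-1) = (1, -1, -3, 0)
  row 1: subtract -1×row0 = (0, 2, -2, 2)
  row 2: subtract 3×row0 = (0, 6, 6, -4)
  row 3: subtract -1×row0 = (0, -5, -5, 2)
step 2: normalize row 1 (÷2) = (0, 1, -1, 1)
  row 0: subtract -1×row1 = (1, 0, -4, 1)
  row 2: subtract 6×row1 = (0, 0, 12, -10)
  row 3: subtract -5×row1 = (0, 0, -10, 7)
step 3: normalize row 2 (÷12) = (0, 0, 1, -5/6)
  row 0: subtract -4×row2 = (1, 0, 0, -7/3)
  row 1: subtract -1×row2 = (0, 1, 0, 1/6)
  row 3: subtract -10×row2 = (0, 0, 0, -4/3)
step 4: normalize row 3 (÷-4/3) = (0, 0, 0, 1)
  row 0: subtract -7/3×row3 = (1, 0, 0, 0)
  row 1: subtract 1/6×row3 = (0, 1, 0, 0)
  row 2: subtract -5/6×row3 = (0, 0, 1, 0)

pivot columns: 0, 1, 2, 3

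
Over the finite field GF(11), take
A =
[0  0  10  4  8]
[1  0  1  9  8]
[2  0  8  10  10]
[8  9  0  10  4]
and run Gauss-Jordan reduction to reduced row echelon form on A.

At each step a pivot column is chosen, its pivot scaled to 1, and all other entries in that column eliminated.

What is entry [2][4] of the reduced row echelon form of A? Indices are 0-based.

M[2][4] = 8

pivot(0,0): swap R0↔R1
pivot(0,0)=1: scale R0 → (1, 0, 1, 9, 8)
  clear (2,0): R2 −= (2)R0 → (0, 0, 6, 3, 5)
  clear (3,0): R3 −= (8)R0 → (0, 9, 3, 4, 6)
pivot(1,1): swap R1↔R3
pivot(1,1)=9: scale R1 → (0, 1, 4, 9, 8)
pivot(2,2)=6: scale R2 → (0, 0, 1, 6, 10)
  clear (0,2): R0 −= (1)R2 → (1, 0, 0, 3, 9)
  clear (1,2): R1 −= (4)R2 → (0, 1, 0, 7, 1)
  clear (3,2): R3 −= (10)R2 → (0, 0, 0, 10, 7)
pivot(3,3)=10: scale R3 → (0, 0, 0, 1, 4)
  clear (0,3): R0 −= (3)R3 → (1, 0, 0, 0, 8)
  clear (1,3): R1 −= (7)R3 → (0, 1, 0, 0, 6)
  clear (2,3): R2 −= (6)R3 → (0, 0, 1, 0, 8)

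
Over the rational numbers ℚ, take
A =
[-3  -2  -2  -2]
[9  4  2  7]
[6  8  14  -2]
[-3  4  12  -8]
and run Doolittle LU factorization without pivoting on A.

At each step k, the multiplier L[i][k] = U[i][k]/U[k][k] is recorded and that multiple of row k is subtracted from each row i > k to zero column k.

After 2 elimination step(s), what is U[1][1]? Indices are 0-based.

U[1][1] = -2

[col 0] pivot -3
  R1 -= -3*R0 → (0, -2, -4, 1)  (L[1][0] := -3)
  R2 -= -2*R0 → (0, 4, 10, -6)  (L[2][0] := -2)
  R3 -= 1*R0 → (0, 6, 14, -6)  (L[3][0] := 1)
[col 1] pivot -2
  R2 -= -2*R1 → (0, 0, 2, -4)  (L[2][1] := -2)
  R3 -= -3*R1 → (0, 0, 2, -3)  (L[3][1] := -3)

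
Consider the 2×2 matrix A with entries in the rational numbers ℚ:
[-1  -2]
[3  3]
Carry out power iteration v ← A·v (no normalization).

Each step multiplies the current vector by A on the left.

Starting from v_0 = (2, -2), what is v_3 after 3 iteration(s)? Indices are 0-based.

v_3 = (-10, 12)

v_0 = (2, -2).
v_1 = A·v_0 = (2, 0).
v_2 = A·v_1 = (-2, 6).
v_3 = A·v_2 = (-10, 12).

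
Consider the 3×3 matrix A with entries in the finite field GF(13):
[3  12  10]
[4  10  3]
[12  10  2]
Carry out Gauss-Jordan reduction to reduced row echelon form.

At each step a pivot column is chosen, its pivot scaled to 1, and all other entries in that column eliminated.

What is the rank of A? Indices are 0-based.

step 1: normalize row 0 (÷3) = (1, 4, 12)
  row 1: subtract 4×row0 = (0, 7, 7)
  row 2: subtract 12×row0 = (0, 1, 1)
step 2: normalize row 1 (÷7) = (0, 1, 1)
  row 0: subtract 4×row1 = (1, 0, 8)
  row 2: subtract 1×row1 = (0, 0, 0)
skip col 2 (zero from row 2)

rank = 2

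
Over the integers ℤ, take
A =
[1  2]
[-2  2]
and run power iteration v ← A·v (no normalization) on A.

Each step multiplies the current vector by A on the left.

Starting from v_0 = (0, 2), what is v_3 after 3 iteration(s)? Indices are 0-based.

v_3 = (12, -24)

v_0 = (0, 2).
v_1 = A·v_0 = (4, 4).
v_2 = A·v_1 = (12, 0).
v_3 = A·v_2 = (12, -24).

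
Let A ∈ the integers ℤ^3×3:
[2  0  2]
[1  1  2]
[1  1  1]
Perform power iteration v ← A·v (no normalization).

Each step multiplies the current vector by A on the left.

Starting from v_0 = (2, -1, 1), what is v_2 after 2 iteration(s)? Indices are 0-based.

v_0 = (2, -1, 1).
v_1 = A·v_0 = (6, 3, 2).
v_2 = A·v_1 = (16, 13, 11).

v_2 = (16, 13, 11)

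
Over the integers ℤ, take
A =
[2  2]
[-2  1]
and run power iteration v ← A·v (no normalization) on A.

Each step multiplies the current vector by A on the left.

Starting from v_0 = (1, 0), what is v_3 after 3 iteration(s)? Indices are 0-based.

v_3 = (-12, -6)

v_0 = (1, 0).
v_1 = A·v_0 = (2, -2).
v_2 = A·v_1 = (0, -6).
v_3 = A·v_2 = (-12, -6).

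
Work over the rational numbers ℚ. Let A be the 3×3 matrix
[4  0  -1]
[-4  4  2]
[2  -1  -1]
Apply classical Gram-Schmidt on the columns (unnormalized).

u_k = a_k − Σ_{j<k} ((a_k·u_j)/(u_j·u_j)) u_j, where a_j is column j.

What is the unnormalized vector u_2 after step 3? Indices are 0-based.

Step 1: u_0 = a_0 = (4, -4, 2).
Step 2: u_1 = a_1 − (-1/2)·u_0 = (2, 2, 0).
Step 3: u_2 = a_2 − (-7/18)·u_0 − (1/4)·u_1 = (1/18, -1/18, -2/9).

u_2 = (1/18, -1/18, -2/9)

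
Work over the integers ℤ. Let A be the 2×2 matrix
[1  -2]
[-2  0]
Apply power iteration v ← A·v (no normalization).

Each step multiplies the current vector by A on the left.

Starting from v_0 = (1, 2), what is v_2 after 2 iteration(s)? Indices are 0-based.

v_0 = (1, 2).
v_1 = A·v_0 = (-3, -2).
v_2 = A·v_1 = (1, 6).

v_2 = (1, 6)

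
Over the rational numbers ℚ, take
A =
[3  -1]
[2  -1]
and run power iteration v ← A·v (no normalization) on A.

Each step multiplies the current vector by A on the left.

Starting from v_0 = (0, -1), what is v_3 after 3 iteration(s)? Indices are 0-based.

v_3 = (5, 3)

v_0 = (0, -1).
v_1 = A·v_0 = (1, 1).
v_2 = A·v_1 = (2, 1).
v_3 = A·v_2 = (5, 3).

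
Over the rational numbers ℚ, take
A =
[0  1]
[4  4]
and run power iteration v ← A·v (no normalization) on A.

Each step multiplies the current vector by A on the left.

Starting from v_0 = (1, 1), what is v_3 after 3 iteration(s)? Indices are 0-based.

v_3 = (36, 176)

v_0 = (1, 1).
v_1 = A·v_0 = (1, 8).
v_2 = A·v_1 = (8, 36).
v_3 = A·v_2 = (36, 176).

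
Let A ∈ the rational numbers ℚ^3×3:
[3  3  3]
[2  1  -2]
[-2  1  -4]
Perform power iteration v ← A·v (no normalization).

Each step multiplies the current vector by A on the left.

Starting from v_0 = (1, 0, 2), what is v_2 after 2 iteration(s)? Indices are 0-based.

v_0 = (1, 0, 2).
v_1 = A·v_0 = (9, -2, -10).
v_2 = A·v_1 = (-9, 36, 20).

v_2 = (-9, 36, 20)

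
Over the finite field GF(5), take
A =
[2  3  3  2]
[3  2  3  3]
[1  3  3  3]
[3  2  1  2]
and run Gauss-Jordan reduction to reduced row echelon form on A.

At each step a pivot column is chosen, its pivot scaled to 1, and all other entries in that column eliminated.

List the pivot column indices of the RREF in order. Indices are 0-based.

pivot(0,0)=2: scale R0 → (1, 4, 4, 1)
  clear (1,0): R1 −= (3)R0 → (0, 0, 1, 0)
  clear (2,0): R2 −= (1)R0 → (0, 4, 4, 2)
  clear (3,0): R3 −= (3)R0 → (0, 0, 4, 4)
pivot(1,1): swap R1↔R2
pivot(1,1)=4: scale R1 → (0, 1, 1, 3)
  clear (0,1): R0 −= (4)R1 → (1, 0, 0, 4)
pivot(2,2)=1: scale R2 → (0, 0, 1, 0)
  clear (1,2): R1 −= (1)R2 → (0, 1, 0, 3)
  clear (3,2): R3 −= (4)R2 → (0, 0, 0, 4)
pivot(3,3)=4: scale R3 → (0, 0, 0, 1)
  clear (0,3): R0 −= (4)R3 → (1, 0, 0, 0)
  clear (1,3): R1 −= (3)R3 → (0, 1, 0, 0)

pivot columns: 0, 1, 2, 3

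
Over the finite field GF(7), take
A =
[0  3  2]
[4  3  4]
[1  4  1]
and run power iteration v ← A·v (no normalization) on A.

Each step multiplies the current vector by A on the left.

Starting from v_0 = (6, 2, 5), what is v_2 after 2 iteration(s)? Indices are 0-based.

v_2 = (6, 3, 4)

v_0 = (6, 2, 5).
v_1 = A·v_0 = (2, 1, 5).
v_2 = A·v_1 = (6, 3, 4).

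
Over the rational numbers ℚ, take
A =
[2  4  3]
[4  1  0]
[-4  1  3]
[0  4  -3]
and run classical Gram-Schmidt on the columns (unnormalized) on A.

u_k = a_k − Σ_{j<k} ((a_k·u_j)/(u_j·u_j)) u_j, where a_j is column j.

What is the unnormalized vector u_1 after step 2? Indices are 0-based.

u_1 = (32/9, 1/9, 17/9, 4)

Step 1: u_0 = a_0 = (2, 4, -4, 0).
Step 2: u_1 = a_1 − (2/9)·u_0 = (32/9, 1/9, 17/9, 4).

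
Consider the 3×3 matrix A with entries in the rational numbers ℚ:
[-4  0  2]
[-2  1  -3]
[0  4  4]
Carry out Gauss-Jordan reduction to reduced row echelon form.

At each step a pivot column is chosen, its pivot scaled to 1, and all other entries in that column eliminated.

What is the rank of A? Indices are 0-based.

pivot(0,0)=-4: scale R0 → (1, 0, -1/2)
  clear (1,0): R1 −= (-2)R0 → (0, 1, -4)
pivot(1,1)=1: scale R1 → (0, 1, -4)
  clear (2,1): R2 −= (4)R1 → (0, 0, 20)
pivot(2,2)=20: scale R2 → (0, 0, 1)
  clear (0,2): R0 −= (-1/2)R2 → (1, 0, 0)
  clear (1,2): R1 −= (-4)R2 → (0, 1, 0)

rank = 3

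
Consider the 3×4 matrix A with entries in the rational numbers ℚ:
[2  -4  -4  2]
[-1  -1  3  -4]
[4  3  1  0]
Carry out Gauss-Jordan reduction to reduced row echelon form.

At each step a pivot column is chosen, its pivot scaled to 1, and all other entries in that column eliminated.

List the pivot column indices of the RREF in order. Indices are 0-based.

[1] R0 /= 2  ⇒  (1, -2, -2, 1)
     R1 -= -1·R0  ⇒  (0, -3, 1, -3)
     R2 -= 4·R0  ⇒  (0, 11, 9, -4)
[2] R1 /= -3  ⇒  (0, 1, -1/3, 1)
     R0 -= -2·R1  ⇒  (1, 0, -8/3, 3)
     R2 -= 11·R1  ⇒  (0, 0, 38/3, -15)
[3] R2 /= 38/3  ⇒  (0, 0, 1, -45/38)
     R0 -= -8/3·R2  ⇒  (1, 0, 0, -3/19)
     R1 -= -1/3·R2  ⇒  (0, 1, 0, 23/38)

pivot columns: 0, 1, 2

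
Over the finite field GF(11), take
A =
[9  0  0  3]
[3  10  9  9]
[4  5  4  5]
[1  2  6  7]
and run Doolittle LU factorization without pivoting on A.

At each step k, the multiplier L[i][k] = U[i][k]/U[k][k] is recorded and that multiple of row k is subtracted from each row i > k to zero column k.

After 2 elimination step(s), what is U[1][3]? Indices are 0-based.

U[1][3] = 8

[col 0] pivot 9
  R1 -= 4*R0 → (0, 10, 9, 8)  (L[1][0] := 4)
  R2 -= 9*R0 → (0, 5, 4, 0)  (L[2][0] := 9)
  R3 -= 5*R0 → (0, 2, 6, 3)  (L[3][0] := 5)
[col 1] pivot 10
  R2 -= 6*R1 → (0, 0, 5, 7)  (L[2][1] := 6)
  R3 -= 9*R1 → (0, 0, 2, 8)  (L[3][1] := 9)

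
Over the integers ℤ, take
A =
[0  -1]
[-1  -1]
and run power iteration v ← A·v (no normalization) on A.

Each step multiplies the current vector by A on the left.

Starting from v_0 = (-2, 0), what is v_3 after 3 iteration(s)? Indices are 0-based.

v_0 = (-2, 0).
v_1 = A·v_0 = (0, 2).
v_2 = A·v_1 = (-2, -2).
v_3 = A·v_2 = (2, 4).

v_3 = (2, 4)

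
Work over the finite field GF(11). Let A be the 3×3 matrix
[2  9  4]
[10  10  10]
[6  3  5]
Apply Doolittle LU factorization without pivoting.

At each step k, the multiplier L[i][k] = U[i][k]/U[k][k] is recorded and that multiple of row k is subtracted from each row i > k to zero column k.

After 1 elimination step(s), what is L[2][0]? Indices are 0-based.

[col 0] pivot 2
  R1 -= 5*R0 → (0, 9, 1)  (L[1][0] := 5)
  R2 -= 3*R0 → (0, 9, 4)  (L[2][0] := 3)

L[2][0] = 3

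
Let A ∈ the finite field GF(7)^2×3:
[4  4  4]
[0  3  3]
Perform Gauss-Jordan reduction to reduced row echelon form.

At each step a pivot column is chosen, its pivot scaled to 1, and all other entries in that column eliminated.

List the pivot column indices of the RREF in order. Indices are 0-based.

[1] R0 /= 4  ⇒  (1, 1, 1)
[2] R1 /= 3  ⇒  (0, 1, 1)
     R0 -= 1·R1  ⇒  (1, 0, 0)

pivot columns: 0, 1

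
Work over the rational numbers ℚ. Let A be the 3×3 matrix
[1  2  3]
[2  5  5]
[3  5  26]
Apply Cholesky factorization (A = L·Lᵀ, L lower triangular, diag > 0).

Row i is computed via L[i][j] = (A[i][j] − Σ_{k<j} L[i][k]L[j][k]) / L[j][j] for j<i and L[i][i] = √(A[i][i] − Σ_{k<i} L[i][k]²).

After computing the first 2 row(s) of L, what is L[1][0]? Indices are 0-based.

Step 1: L[0][0] = √(1) = 1.
  L[1][0] = (2) / L[0][0] = 2.
Step 2: L[1][1] = √(1) = 1.

L[1][0] = 2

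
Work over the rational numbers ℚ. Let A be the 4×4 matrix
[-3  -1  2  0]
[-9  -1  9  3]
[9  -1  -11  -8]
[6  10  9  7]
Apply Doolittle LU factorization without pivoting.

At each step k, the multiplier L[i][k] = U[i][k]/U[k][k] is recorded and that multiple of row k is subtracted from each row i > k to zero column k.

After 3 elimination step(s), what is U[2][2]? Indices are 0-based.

U[2][2] = 1

k=0: U[0][0]=-3
  eliminate (1,0): mult=3, new row 1: (0, 2, 3, 3); set L[1][0]=3
  eliminate (2,0): mult=-3, new row 2: (0, -4, -5, -8); set L[2][0]=-3
  eliminate (3,0): mult=-2, new row 3: (0, 8, 13, 7); set L[3][0]=-2
k=1: U[1][1]=2
  eliminate (2,1): mult=-2, new row 2: (0, 0, 1, -2); set L[2][1]=-2
  eliminate (3,1): mult=4, new row 3: (0, 0, 1, -5); set L[3][1]=4
k=2: U[2][2]=1
  eliminate (3,2): mult=1, new row 3: (0, 0, 0, -3); set L[3][2]=1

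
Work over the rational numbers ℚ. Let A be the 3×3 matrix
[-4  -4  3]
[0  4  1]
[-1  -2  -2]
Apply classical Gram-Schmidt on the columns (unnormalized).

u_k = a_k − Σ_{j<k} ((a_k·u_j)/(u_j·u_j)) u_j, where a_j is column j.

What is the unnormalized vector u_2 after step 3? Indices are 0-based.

Step 1: u_0 = a_0 = (-4, 0, -1).
Step 2: u_1 = a_1 − (18/17)·u_0 = (4/17, 4, -16/17).
Step 3: u_2 = a_2 − (-10/17)·u_0 − (7/18)·u_1 = (5/9, -5/9, -20/9).

u_2 = (5/9, -5/9, -20/9)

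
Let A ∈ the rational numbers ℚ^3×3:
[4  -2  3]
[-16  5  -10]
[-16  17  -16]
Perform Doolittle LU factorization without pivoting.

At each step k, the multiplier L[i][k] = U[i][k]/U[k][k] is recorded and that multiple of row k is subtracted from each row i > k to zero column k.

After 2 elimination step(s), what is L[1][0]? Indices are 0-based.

L[1][0] = -4

k=0: U[0][0]=4
  eliminate (1,0): mult=-4, new row 1: (0, -3, 2); set L[1][0]=-4
  eliminate (2,0): mult=-4, new row 2: (0, 9, -4); set L[2][0]=-4
k=1: U[1][1]=-3
  eliminate (2,1): mult=-3, new row 2: (0, 0, 2); set L[2][1]=-3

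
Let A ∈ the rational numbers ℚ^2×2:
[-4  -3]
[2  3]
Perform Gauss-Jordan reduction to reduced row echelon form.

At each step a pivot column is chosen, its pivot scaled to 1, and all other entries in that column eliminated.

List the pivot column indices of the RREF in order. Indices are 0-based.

pivot columns: 0, 1

step 1: normalize row 0 (÷-4) = (1, 3/4)
  row 1: subtract 2×row0 = (0, 3/2)
step 2: normalize row 1 (÷3/2) = (0, 1)
  row 0: subtract 3/4×row1 = (1, 0)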